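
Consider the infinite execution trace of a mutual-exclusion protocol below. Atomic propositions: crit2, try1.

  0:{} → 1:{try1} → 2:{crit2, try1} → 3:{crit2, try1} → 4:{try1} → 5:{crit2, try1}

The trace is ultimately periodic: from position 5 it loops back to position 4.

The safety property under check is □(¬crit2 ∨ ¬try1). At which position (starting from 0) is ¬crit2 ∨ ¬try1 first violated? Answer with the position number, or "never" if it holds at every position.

Check ¬crit2 ∨ ¬try1 at each position in order: 0 ✓, 1 ✓.
At position 2 the labels are {crit2, try1}, so ¬crit2 ∨ ¬try1 is false there. This is the first violation.

2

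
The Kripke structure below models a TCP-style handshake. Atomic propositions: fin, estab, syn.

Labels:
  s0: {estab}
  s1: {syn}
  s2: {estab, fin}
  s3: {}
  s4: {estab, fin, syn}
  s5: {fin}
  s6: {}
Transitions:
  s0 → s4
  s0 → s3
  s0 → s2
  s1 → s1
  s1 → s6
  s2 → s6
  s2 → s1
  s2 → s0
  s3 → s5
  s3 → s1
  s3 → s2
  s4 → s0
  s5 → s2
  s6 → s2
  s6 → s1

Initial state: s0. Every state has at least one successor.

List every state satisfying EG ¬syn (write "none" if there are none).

States satisfying ¬syn: {s0, s2, s3, s5, s6}.
States satisfying EG ¬syn: {s0, s2, s3, s5, s6}.

{s0, s2, s3, s5, s6}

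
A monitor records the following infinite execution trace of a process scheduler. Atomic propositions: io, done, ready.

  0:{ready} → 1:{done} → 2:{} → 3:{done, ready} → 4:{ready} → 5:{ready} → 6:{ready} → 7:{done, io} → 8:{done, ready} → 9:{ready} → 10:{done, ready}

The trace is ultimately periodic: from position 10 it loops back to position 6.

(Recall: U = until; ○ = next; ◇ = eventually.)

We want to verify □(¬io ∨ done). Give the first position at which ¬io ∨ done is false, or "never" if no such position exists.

¬io ∨ done holds at every position 0..10, and those are all the positions the trace ever visits, so the invariant □(¬io ∨ done) is never violated.

never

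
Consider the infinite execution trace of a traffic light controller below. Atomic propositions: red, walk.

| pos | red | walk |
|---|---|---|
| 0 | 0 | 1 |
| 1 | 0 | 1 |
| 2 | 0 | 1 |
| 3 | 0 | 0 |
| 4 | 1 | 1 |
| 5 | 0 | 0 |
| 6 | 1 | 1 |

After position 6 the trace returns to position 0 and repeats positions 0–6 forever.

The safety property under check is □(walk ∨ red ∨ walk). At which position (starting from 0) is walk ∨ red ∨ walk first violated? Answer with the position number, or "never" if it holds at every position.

Check walk ∨ red ∨ walk at each position in order: 0 ✓, 1 ✓, 2 ✓.
At position 3 the labels are {}, so walk ∨ red ∨ walk is false there. This is the first violation.

3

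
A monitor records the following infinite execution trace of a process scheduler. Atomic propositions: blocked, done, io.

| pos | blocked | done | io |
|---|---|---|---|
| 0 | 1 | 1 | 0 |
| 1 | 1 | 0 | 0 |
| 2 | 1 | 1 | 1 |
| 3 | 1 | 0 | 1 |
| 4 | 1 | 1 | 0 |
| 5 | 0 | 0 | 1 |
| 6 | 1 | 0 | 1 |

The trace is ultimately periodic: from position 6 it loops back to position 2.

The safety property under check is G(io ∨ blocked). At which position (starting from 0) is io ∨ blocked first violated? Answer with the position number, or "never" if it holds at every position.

io ∨ blocked holds at every position 0..6, and those are all the positions the trace ever visits, so the invariant G(io ∨ blocked) is never violated.

never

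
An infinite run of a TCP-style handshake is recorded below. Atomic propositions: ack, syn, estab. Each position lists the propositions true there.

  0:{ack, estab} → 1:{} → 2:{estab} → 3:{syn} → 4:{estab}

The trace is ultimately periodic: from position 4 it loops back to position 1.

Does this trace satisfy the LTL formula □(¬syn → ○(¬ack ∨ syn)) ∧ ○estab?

¬syn → ○(¬ack ∨ syn) holds at every position 0..4, and those are all positions ever visited, so □(¬syn → ○(¬ack ∨ syn)) holds.
Positions where ¬syn holds: 0, 1, 2, 4.
Check ○(¬ack ∨ syn) at each: 0→ok, 1→ok, 2→ok, 4→ok.
The position after 0 is 1; estab is false there.
At position 0: □(¬syn → ○(¬ack ∨ syn)) is true; ○estab is false; so □(¬syn → ○(¬ack ∨ syn)) ∧ ○estab is false.

Violated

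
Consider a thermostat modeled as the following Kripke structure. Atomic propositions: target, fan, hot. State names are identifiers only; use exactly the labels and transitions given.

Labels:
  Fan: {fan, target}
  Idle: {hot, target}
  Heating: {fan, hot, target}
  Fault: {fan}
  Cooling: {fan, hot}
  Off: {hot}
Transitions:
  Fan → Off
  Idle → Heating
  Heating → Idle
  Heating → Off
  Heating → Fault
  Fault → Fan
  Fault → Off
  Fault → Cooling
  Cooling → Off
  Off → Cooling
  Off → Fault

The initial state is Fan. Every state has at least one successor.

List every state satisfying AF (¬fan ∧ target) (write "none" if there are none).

{Idle}

States satisfying ¬fan ∧ target: {Idle}.
States satisfying AF (¬fan ∧ target): {Idle}.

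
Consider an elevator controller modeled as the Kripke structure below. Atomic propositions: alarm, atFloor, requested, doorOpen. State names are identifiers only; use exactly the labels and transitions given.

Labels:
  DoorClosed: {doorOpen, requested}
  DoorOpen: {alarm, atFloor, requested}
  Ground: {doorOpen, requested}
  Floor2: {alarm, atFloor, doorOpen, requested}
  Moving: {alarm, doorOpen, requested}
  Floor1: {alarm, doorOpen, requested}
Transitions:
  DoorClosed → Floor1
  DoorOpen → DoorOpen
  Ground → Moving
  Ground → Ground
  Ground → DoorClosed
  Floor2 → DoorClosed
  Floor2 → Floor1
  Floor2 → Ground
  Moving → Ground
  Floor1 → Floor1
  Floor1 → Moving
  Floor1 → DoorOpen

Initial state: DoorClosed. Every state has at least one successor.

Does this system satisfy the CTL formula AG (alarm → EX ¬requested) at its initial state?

States satisfying alarm → EX ¬requested: {DoorClosed, Ground}.
States satisfying AG (alarm → EX ¬requested): ∅.
DoorOpen is reachable from DoorClosed and violates alarm → EX ¬requested, so AG fails at DoorClosed.
DoorClosed ∉ Sat(AG (alarm → EX ¬requested)).

Does not hold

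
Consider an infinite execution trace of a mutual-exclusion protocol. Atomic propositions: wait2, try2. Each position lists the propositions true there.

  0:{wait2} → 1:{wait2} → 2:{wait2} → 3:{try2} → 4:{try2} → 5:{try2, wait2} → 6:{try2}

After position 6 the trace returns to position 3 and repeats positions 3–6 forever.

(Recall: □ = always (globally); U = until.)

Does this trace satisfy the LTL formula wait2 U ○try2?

Satisfied

Walking from position 0: ○try2 first holds at position 2, and wait2 holds at every earlier position along the way, so wait2 U ○try2 holds.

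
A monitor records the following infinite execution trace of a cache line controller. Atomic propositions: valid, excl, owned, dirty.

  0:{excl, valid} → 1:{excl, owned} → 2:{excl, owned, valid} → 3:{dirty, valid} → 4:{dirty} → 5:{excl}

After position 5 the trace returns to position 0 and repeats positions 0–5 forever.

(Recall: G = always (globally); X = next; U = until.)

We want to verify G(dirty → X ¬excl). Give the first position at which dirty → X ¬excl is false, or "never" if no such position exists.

Check dirty → X ¬excl at each position in order: 0 ✓, 1 ✓, 2 ✓, 3 ✓.
At position 4 the labels are {dirty} and the next position 5 has {excl}, so dirty → X ¬excl is false there. This is the first violation.

4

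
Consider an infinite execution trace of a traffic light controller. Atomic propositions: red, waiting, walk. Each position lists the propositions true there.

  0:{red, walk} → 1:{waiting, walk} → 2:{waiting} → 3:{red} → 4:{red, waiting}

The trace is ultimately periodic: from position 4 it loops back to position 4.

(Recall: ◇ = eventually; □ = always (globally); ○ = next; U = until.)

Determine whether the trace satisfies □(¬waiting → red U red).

Holds

¬waiting → red U red holds at every position 0..4, and those are all positions ever visited, so □(¬waiting → red U red) holds.
Positions where ¬waiting holds: 0, 3.
Check red U red at each: 0→ok, 3→ok.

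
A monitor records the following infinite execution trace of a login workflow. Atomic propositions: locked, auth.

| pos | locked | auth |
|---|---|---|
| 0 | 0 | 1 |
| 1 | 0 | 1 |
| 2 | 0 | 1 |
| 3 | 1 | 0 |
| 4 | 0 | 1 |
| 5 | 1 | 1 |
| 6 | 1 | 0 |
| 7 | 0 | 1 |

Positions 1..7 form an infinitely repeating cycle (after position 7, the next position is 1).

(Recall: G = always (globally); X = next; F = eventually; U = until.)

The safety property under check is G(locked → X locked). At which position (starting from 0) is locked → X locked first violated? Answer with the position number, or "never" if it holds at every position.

3

Check locked → X locked at each position in order: 0 ✓, 1 ✓, 2 ✓.
At position 3 the labels are {locked} and the next position 4 has {auth}, so locked → X locked is false there. This is the first violation.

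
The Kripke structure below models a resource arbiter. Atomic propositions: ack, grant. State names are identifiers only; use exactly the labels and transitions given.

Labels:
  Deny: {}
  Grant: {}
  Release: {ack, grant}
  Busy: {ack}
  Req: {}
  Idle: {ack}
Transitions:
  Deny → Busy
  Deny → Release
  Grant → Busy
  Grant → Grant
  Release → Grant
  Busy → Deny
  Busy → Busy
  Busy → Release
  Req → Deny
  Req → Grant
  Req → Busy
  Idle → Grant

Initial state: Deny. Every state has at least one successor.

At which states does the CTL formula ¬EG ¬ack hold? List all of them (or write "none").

States satisfying ¬ack: {Deny, Grant, Req}.
States satisfying EG ¬ack: {Grant, Req}.
States satisfying ¬EG ¬ack: {Deny, Release, Busy, Idle}.

{Deny, Release, Busy, Idle}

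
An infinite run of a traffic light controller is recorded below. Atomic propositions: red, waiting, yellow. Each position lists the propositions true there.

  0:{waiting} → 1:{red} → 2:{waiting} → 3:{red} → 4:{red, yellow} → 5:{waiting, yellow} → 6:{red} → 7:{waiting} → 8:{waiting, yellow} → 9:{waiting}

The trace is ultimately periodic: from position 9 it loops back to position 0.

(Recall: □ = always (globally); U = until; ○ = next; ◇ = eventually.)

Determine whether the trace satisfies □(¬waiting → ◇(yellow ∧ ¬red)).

Satisfied

¬waiting → ◇(yellow ∧ ¬red) holds at every position 0..9, and those are all positions ever visited, so □(¬waiting → ◇(yellow ∧ ¬red)) holds.
Positions where ¬waiting holds: 1, 3, 4, 6.
Check ◇(yellow ∧ ¬red) at each: 1→ok, 3→ok, 4→ok, 6→ok.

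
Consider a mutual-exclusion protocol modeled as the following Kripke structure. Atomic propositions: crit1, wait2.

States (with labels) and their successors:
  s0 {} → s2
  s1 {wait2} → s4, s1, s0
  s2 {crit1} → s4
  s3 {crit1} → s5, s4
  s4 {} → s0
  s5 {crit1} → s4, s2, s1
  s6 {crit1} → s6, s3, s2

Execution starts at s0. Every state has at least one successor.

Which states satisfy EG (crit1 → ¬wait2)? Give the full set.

{s0, s1, s2, s3, s4, s5, s6}

States satisfying crit1 → ¬wait2: {s0, s1, s2, s3, s4, s5, s6}.
States satisfying EG (crit1 → ¬wait2): {s0, s1, s2, s3, s4, s5, s6}.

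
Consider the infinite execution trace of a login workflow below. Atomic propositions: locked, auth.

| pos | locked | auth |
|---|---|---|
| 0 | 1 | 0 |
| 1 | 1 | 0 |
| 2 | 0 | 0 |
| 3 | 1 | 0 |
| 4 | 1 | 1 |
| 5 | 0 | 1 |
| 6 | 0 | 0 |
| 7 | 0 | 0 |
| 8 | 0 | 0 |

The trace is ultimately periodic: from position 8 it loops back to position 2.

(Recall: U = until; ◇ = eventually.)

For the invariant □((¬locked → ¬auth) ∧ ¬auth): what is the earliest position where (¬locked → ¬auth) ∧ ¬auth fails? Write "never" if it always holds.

4

Check (¬locked → ¬auth) ∧ ¬auth at each position in order: 0 ✓, 1 ✓, 2 ✓, 3 ✓.
At position 4 the labels are {auth, locked}, so (¬locked → ¬auth) ∧ ¬auth is false there. This is the first violation.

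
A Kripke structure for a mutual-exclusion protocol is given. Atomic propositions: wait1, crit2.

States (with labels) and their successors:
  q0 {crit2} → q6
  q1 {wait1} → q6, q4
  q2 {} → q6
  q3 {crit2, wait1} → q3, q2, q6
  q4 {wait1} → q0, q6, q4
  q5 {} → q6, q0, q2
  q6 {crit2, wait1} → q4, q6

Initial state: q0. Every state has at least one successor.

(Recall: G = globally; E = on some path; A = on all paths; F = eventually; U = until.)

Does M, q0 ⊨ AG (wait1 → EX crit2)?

States satisfying wait1 → EX crit2: {q0, q1, q2, q3, q4, q5, q6}.
States satisfying AG (wait1 → EX crit2): {q0, q1, q2, q3, q4, q5, q6}.
Every state reachable from q0 satisfies wait1 → EX crit2.
q0 ∈ Sat(AG (wait1 → EX crit2)).

Holds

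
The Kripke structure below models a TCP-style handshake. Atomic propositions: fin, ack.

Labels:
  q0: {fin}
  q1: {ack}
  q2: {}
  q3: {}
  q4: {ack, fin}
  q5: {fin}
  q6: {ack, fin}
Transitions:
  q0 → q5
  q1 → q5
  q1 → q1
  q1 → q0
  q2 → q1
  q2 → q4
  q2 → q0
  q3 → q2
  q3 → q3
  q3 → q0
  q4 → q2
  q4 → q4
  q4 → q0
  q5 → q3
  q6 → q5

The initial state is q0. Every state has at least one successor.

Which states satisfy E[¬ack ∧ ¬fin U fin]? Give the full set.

{q0, q2, q3, q4, q5, q6}

States satisfying ¬ack ∧ ¬fin: {q2, q3}.
States satisfying fin: {q0, q4, q5, q6}.
States satisfying E[¬ack ∧ ¬fin U fin]: {q0, q2, q3, q4, q5, q6}.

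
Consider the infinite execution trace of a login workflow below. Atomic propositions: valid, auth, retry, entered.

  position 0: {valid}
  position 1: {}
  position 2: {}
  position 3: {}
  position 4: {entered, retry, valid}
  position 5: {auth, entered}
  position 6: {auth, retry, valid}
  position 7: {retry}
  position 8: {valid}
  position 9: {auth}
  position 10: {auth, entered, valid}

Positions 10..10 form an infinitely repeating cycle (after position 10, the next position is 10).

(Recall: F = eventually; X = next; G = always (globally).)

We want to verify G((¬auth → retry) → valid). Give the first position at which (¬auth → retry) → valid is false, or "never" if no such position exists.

5

Check (¬auth → retry) → valid at each position in order: 0 ✓, 1 ✓, 2 ✓, 3 ✓, 4 ✓.
At position 5 the labels are {auth, entered}, so (¬auth → retry) → valid is false there. This is the first violation.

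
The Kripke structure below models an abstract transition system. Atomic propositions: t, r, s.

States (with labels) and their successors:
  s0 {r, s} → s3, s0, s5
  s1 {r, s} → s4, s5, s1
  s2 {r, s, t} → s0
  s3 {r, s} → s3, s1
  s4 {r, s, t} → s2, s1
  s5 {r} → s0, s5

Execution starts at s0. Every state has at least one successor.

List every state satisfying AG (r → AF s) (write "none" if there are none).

none

States satisfying r → AF s: {s0, s1, s2, s3, s4}.
States satisfying AG (r → AF s): ∅.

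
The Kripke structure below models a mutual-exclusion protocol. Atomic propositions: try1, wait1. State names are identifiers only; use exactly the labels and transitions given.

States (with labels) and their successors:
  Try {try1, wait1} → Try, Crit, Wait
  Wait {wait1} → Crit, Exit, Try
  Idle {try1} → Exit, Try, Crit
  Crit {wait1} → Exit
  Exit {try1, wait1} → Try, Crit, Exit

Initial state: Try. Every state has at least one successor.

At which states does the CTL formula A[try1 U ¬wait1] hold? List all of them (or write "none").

States satisfying try1: {Try, Idle, Exit}.
States satisfying ¬wait1: {Idle}.
States satisfying A[try1 U ¬wait1]: {Idle}.

{Idle}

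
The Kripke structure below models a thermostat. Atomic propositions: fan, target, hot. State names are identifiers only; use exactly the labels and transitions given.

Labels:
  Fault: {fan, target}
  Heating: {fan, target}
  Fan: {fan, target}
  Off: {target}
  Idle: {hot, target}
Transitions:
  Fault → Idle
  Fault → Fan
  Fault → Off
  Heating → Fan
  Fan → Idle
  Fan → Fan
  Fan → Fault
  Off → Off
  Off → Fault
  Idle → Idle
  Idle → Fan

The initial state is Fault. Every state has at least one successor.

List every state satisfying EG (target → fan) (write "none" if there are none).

States satisfying target → fan: {Fault, Heating, Fan}.
States satisfying EG (target → fan): {Fault, Heating, Fan}.

{Fault, Heating, Fan}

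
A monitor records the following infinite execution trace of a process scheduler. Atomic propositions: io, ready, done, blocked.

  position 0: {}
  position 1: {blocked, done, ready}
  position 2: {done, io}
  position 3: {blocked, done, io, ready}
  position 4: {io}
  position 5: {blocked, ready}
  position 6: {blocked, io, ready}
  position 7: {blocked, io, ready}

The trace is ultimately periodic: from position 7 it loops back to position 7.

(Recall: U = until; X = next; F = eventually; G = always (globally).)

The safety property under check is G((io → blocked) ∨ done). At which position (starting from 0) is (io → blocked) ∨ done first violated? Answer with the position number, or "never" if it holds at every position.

Check (io → blocked) ∨ done at each position in order: 0 ✓, 1 ✓, 2 ✓, 3 ✓.
At position 4 the labels are {io}, so (io → blocked) ∨ done is false there. This is the first violation.

4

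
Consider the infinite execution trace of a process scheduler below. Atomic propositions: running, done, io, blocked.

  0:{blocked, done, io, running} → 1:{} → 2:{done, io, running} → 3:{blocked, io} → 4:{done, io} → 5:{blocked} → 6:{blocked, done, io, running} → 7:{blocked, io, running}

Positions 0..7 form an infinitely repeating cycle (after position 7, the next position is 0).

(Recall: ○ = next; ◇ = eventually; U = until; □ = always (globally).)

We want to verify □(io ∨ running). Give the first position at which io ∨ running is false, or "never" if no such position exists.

Check io ∨ running at each position in order: 0 ✓.
At position 1 the labels are {}, so io ∨ running is false there. This is the first violation.

1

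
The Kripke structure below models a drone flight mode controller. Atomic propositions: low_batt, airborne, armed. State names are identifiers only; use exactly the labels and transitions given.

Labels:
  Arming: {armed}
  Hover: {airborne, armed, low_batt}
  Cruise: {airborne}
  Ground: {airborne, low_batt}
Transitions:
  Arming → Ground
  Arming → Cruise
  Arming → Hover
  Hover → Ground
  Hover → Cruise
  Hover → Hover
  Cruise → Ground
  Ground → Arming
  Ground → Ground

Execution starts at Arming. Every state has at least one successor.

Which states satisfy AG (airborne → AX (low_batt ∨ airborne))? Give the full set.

none

States satisfying airborne → AX (low_batt ∨ airborne): {Arming, Hover, Cruise}.
States satisfying AG (airborne → AX (low_batt ∨ airborne)): ∅.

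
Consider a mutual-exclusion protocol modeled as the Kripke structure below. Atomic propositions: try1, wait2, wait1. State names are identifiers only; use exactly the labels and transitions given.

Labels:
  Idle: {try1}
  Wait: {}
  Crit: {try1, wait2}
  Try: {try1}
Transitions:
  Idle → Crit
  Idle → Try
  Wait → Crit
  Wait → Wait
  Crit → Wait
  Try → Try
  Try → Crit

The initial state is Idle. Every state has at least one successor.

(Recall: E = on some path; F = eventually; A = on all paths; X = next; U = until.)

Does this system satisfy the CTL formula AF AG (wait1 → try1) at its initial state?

States satisfying AG (wait1 → try1): {Idle, Wait, Crit, Try}.
States satisfying AF AG (wait1 → try1): {Idle, Wait, Crit, Try}.
Idle ∈ Sat(AF AG (wait1 → try1)).

Holds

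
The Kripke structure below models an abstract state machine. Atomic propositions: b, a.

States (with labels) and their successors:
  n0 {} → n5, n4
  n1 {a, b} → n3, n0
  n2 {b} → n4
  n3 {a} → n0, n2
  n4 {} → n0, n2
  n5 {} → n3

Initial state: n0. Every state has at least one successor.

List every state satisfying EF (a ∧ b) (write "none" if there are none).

States satisfying a ∧ b: {n1}.
States satisfying EF (a ∧ b): {n1}.

{n1}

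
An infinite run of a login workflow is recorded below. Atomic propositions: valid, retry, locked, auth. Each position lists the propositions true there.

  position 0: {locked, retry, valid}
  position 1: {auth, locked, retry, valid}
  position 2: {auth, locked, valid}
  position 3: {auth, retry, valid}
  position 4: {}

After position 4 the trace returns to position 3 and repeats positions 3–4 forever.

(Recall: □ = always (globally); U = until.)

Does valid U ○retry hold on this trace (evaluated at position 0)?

Walking from position 0: ○retry first holds at position 0, and valid holds at every earlier position along the way, so valid U ○retry holds.

Holds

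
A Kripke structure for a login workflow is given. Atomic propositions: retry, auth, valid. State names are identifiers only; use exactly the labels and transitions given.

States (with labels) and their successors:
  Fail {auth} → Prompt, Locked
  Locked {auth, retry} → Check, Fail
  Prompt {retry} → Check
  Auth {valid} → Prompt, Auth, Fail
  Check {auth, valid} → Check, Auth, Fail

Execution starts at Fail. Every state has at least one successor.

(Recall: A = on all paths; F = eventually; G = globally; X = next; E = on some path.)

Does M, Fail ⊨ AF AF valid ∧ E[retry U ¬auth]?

States satisfying AF valid: {Prompt, Auth, Check}.
States satisfying AF AF valid: {Prompt, Auth, Check}.
States satisfying retry: {Locked, Prompt}.
States satisfying ¬auth: {Prompt, Auth}.
States satisfying E[retry U ¬auth]: {Prompt, Auth}.
States satisfying AF AF valid ∧ E[retry U ¬auth]: {Prompt, Auth}.
Fail ∉ Sat(AF AF valid ∧ E[retry U ¬auth]).

Does not hold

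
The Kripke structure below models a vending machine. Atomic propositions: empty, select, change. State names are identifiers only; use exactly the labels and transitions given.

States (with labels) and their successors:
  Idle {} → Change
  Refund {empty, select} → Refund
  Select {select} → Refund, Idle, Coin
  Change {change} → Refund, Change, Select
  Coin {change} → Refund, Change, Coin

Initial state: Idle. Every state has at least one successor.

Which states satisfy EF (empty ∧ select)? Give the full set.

{Idle, Refund, Select, Change, Coin}

States satisfying empty ∧ select: {Refund}.
States satisfying EF (empty ∧ select): {Idle, Refund, Select, Change, Coin}.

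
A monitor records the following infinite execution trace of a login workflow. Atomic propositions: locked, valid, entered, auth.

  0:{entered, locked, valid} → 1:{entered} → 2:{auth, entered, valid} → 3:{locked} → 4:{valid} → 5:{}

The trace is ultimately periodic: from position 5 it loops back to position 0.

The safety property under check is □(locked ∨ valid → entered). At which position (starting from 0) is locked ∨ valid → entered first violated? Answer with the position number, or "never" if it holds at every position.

Check locked ∨ valid → entered at each position in order: 0 ✓, 1 ✓, 2 ✓.
At position 3 the labels are {locked}, so locked ∨ valid → entered is false there. This is the first violation.

3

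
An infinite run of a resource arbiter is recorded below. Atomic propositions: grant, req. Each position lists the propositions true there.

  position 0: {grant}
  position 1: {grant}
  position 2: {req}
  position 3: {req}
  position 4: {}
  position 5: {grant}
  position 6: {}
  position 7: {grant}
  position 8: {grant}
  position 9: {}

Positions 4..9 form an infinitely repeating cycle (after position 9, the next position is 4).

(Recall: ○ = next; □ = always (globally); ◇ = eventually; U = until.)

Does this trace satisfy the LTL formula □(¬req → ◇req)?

Violated

¬req → ◇req must hold at every position from 0 onward. It fails at position 4, so □(¬req → ◇req) is false.
Positions where ¬req holds: 0, 1, 4, 5, 6, 7, 8, 9.
Check ◇req at each: 0→ok, 1→ok, 4→fails, 5→fails, 6→fails, 7→fails, 8→fails, 9→fails.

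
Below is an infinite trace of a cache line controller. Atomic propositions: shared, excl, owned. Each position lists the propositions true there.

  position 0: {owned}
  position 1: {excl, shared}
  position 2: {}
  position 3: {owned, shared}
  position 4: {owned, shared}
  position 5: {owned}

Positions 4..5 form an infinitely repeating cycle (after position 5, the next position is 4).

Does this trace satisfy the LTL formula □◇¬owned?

◇¬owned must hold at every position from 0 onward. It fails at position 3, so □◇¬owned is false.

No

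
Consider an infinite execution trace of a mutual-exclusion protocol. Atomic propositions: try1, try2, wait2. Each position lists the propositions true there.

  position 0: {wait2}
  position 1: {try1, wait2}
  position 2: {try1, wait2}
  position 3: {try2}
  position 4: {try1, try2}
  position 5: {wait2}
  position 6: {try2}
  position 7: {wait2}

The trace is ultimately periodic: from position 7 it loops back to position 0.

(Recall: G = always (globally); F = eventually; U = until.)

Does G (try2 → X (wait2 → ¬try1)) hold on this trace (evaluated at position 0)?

try2 → X (wait2 → ¬try1) holds at every position 0..7, and those are all positions ever visited, so G (try2 → X (wait2 → ¬try1)) holds.
Positions where try2 holds: 3, 4, 6.
Check X (wait2 → ¬try1) at each: 3→ok, 4→ok, 6→ok.

Yes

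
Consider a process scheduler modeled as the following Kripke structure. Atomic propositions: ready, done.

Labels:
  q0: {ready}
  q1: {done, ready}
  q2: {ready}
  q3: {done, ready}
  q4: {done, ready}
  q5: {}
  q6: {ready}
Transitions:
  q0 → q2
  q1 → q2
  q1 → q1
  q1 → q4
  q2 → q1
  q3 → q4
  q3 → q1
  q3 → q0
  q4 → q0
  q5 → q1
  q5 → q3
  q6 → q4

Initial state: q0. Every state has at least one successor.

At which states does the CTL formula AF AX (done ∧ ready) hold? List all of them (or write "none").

States satisfying AX (done ∧ ready): {q2, q5, q6}.
States satisfying AF AX (done ∧ ready): {q0, q2, q4, q5, q6}.

{q0, q2, q4, q5, q6}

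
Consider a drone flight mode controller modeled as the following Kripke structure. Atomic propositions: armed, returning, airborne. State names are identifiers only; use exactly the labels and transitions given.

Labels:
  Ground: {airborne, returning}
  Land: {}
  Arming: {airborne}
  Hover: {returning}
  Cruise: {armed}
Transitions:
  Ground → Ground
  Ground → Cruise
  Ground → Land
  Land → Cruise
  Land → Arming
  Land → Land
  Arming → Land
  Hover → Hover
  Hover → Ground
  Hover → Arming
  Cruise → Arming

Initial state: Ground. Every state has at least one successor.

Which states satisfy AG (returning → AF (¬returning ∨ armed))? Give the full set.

{Land, Arming, Cruise}

States satisfying returning → AF (¬returning ∨ armed): {Land, Arming, Cruise}.
States satisfying AG (returning → AF (¬returning ∨ armed)): {Land, Arming, Cruise}.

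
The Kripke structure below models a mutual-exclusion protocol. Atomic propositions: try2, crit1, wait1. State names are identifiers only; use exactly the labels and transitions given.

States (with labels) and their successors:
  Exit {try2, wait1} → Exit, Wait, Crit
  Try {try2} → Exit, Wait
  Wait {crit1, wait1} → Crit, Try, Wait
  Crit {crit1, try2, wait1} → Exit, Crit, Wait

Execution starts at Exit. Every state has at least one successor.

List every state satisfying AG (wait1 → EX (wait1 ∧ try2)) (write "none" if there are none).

{Exit, Try, Wait, Crit}

States satisfying wait1 → EX (wait1 ∧ try2): {Exit, Try, Wait, Crit}.
States satisfying AG (wait1 → EX (wait1 ∧ try2)): {Exit, Try, Wait, Crit}.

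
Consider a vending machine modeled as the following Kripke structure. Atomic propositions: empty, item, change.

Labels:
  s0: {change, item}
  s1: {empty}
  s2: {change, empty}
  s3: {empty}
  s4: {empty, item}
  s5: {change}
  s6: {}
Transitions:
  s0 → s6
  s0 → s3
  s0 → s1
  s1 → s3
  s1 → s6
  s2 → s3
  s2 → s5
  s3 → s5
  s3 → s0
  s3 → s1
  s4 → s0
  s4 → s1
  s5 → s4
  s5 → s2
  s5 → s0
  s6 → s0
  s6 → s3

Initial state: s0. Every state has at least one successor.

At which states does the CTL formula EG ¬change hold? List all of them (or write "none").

{s1, s3, s4, s6}

States satisfying ¬change: {s1, s3, s4, s6}.
States satisfying EG ¬change: {s1, s3, s4, s6}.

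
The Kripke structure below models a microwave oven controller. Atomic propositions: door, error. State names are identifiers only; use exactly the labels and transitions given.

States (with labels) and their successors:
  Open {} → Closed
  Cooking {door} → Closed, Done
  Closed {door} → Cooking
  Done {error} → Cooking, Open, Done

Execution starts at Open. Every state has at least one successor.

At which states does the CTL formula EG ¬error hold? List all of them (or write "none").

States satisfying ¬error: {Open, Cooking, Closed}.
States satisfying EG ¬error: {Open, Cooking, Closed}.

{Open, Cooking, Closed}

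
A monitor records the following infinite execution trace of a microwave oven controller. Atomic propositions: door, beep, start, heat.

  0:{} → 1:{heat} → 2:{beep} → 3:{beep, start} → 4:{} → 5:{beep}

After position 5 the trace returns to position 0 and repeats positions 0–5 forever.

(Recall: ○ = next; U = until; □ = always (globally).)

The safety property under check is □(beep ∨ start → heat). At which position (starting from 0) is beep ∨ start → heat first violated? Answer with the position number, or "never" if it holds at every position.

Check beep ∨ start → heat at each position in order: 0 ✓, 1 ✓.
At position 2 the labels are {beep}, so beep ∨ start → heat is false there. This is the first violation.

2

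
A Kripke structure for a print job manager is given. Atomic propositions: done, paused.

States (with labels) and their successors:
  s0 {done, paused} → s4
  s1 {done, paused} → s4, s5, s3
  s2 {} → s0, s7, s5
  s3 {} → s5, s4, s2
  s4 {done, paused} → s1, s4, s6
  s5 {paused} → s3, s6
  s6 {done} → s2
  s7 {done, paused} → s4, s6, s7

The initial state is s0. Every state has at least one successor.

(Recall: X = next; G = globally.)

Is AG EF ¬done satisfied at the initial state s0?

Holds

States satisfying EF ¬done: {s0, s1, s2, s3, s4, s5, s6, s7}.
States satisfying AG EF ¬done: {s0, s1, s2, s3, s4, s5, s6, s7}.
Every state reachable from s0 satisfies EF ¬done.
s0 ∈ Sat(AG EF ¬done).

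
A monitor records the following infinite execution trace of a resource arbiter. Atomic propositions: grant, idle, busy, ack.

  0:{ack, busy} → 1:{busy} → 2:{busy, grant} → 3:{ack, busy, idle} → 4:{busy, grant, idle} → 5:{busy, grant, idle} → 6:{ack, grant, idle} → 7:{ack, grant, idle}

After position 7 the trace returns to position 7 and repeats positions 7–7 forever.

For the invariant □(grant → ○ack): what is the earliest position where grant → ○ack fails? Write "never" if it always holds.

Check grant → ○ack at each position in order: 0 ✓, 1 ✓, 2 ✓, 3 ✓.
At position 4 the labels are {busy, grant, idle} and the next position 5 has {busy, grant, idle}, so grant → ○ack is false there. This is the first violation.

4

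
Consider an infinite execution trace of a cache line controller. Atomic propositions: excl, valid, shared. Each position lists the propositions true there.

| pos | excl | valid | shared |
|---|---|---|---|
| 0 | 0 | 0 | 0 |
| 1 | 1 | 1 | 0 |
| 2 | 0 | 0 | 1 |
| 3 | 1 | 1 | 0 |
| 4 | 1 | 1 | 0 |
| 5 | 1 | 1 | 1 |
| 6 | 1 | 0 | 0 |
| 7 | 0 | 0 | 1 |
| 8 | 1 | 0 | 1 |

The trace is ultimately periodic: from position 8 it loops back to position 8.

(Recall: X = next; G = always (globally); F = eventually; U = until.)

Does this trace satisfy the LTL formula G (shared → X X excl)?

shared → X X excl must hold at every position from 0 onward. It fails at position 5, so G (shared → X X excl) is false.
Positions where shared holds: 2, 5, 7, 8.
Check X X excl at each: 2→ok, 5→fails, 7→ok, 8→ok.

Violated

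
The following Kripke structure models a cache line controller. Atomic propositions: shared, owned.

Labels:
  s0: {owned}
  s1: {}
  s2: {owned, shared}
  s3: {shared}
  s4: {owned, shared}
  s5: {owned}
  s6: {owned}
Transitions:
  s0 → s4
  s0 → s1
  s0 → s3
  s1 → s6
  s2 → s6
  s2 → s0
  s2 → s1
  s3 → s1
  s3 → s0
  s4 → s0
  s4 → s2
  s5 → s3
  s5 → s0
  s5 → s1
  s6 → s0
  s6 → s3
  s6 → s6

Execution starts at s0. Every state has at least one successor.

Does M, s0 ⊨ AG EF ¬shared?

States satisfying EF ¬shared: {s0, s1, s2, s3, s4, s5, s6}.
States satisfying AG EF ¬shared: {s0, s1, s2, s3, s4, s5, s6}.
Every state reachable from s0 satisfies EF ¬shared.
s0 ∈ Sat(AG EF ¬shared).

Satisfied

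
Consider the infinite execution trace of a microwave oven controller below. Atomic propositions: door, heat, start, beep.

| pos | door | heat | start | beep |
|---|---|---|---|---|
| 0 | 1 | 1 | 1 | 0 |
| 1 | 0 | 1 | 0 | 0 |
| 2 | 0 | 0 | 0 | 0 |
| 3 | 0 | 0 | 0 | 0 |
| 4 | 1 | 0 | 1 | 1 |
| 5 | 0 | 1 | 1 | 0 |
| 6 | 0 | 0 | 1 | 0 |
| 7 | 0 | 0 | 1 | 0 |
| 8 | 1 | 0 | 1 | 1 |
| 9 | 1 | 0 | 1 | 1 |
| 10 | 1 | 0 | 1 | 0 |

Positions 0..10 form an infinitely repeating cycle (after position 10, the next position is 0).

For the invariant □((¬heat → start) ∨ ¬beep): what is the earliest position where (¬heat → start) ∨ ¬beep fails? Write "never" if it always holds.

(¬heat → start) ∨ ¬beep holds at every position 0..10, and those are all the positions the trace ever visits, so the invariant □((¬heat → start) ∨ ¬beep) is never violated.

never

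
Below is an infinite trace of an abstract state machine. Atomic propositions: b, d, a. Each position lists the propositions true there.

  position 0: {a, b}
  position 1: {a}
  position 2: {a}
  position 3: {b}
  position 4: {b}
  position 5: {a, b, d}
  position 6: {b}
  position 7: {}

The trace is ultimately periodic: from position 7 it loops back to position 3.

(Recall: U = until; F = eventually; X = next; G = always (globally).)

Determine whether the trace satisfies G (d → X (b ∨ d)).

Satisfied

d → X (b ∨ d) holds at every position 0..7, and those are all positions ever visited, so G (d → X (b ∨ d)) holds.
Positions where d holds: 5.
Check X (b ∨ d) at each: 5→ok.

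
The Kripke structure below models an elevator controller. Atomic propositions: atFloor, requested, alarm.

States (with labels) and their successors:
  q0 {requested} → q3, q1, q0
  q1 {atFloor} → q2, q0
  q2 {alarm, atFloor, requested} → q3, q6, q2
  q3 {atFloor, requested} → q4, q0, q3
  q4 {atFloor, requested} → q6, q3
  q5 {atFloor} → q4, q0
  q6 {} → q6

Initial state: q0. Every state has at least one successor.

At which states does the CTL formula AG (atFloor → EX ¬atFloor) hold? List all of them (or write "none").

States satisfying atFloor → EX ¬atFloor: {q0, q1, q2, q3, q4, q5, q6}.
States satisfying AG (atFloor → EX ¬atFloor): {q0, q1, q2, q3, q4, q5, q6}.

{q0, q1, q2, q3, q4, q5, q6}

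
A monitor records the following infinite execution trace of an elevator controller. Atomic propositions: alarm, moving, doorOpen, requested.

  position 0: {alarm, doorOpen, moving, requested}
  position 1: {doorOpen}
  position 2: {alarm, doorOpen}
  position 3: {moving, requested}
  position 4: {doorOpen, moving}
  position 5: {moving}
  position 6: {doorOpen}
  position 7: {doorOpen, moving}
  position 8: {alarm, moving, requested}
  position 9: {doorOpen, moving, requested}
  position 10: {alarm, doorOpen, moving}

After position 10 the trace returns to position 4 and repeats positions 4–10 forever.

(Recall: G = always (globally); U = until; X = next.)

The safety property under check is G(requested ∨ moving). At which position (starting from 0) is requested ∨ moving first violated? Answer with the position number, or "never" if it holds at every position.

1

Check requested ∨ moving at each position in order: 0 ✓.
At position 1 the labels are {doorOpen}, so requested ∨ moving is false there. This is the first violation.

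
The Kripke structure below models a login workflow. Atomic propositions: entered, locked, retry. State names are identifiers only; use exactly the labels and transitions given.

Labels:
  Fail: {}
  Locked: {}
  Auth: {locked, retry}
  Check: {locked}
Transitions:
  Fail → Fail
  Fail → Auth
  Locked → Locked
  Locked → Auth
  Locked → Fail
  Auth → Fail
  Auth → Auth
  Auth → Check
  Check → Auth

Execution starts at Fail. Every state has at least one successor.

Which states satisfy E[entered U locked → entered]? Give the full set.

{Fail, Locked}

States satisfying entered: ∅.
States satisfying locked → entered: {Fail, Locked}.
States satisfying E[entered U locked → entered]: {Fail, Locked}.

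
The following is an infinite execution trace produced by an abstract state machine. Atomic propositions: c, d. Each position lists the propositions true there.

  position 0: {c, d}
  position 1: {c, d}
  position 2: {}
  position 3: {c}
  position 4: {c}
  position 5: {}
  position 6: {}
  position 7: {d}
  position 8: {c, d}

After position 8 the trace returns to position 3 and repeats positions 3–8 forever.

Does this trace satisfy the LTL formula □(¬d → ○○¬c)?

¬d → ○○¬c must hold at every position from 0 onward. It fails at position 2, so □(¬d → ○○¬c) is false.
Positions where ¬d holds: 2, 3, 4, 5, 6.
Check ○○¬c at each: 2→fails, 3→ok, 4→ok, 5→ok, 6→fails.

Does not hold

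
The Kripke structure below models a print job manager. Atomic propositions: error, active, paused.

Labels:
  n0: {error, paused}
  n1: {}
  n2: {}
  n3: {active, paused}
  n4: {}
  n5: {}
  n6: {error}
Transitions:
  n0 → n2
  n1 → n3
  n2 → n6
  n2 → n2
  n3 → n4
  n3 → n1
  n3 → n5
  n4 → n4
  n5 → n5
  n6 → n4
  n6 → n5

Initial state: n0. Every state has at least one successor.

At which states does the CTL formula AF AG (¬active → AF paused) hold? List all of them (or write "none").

States satisfying AG (¬active → AF paused): ∅.
States satisfying AF AG (¬active → AF paused): ∅.

none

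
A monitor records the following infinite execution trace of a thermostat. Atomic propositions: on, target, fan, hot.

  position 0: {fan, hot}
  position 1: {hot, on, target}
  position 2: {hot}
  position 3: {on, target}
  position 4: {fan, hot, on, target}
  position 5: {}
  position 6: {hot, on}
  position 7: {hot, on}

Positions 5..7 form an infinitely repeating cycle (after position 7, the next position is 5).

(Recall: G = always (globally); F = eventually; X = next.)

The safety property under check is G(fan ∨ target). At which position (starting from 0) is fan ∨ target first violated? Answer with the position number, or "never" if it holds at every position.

Check fan ∨ target at each position in order: 0 ✓, 1 ✓.
At position 2 the labels are {hot}, so fan ∨ target is false there. This is the first violation.

2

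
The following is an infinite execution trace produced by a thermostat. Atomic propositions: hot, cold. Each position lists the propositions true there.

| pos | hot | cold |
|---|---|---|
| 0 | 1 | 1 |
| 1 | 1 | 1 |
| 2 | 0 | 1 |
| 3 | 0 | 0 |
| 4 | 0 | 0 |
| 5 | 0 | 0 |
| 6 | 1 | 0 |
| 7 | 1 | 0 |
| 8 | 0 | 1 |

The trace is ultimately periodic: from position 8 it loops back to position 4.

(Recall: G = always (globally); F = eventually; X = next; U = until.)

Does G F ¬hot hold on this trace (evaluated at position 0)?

F ¬hot holds at every position 0..8, and those are all positions ever visited, so G F ¬hot holds.

Satisfied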